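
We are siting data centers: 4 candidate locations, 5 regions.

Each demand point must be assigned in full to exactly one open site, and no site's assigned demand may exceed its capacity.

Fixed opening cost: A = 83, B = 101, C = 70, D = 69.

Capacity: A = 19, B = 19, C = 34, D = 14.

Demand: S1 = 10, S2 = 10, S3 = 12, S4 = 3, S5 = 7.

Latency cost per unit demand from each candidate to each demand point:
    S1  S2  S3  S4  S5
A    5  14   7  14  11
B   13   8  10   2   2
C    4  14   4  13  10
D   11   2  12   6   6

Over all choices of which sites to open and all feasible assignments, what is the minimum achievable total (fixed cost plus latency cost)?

335

Open {C, D}; cheapest assignment that respects the capacities:
  C (cap 34, load 29): S1, S3, S5 — cost 10×4 + 12×4 + 7×10 = 158
  D (cap 14, load 13): S2, S4 — cost 10×2 + 3×6 = 38
  Shipping 196, fixed 139 → total 335.
  Any other capacity-feasible assignment to {C, D} ships for at least 196.
Compare {B, C, D}: its best feasible assignment gives total 368.
Compare {B, C}: its best feasible assignment gives total 392.
Every other set of open sites that can feasibly serve all demand totals ≥ 368 even under its best assignment. Minimum: 335.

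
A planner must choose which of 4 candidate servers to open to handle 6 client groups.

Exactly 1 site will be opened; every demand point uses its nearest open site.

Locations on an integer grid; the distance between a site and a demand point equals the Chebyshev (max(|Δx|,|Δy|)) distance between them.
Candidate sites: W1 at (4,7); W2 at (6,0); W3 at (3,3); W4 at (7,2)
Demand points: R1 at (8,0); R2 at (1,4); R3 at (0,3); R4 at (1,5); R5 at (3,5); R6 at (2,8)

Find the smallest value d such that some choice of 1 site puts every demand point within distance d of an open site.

5

Open {W3}.
  Farthest demand point is R1 at distance 5 (to W3); all others are ≤ 5.
With {W1} the worst case is 7.
With {W4} the worst case is 7.
No size-1 selection achieves below 5.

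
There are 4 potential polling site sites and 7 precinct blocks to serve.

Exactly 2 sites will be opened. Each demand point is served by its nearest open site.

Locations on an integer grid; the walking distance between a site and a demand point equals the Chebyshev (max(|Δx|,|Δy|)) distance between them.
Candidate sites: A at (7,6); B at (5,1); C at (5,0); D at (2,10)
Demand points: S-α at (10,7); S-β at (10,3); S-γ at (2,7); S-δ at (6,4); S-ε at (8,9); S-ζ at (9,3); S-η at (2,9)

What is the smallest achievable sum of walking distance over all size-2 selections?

Open {A, D}.
  S-α→A 3, S-β→A 3, S-γ→D 3, S-δ→A 2, S-ε→A 3, S-ζ→A 3, S-η→D 1  ⇒ total 18.
Compare {A, B}: total 24.
Compare {A, C}: total 24.
No size-2 selection does better; minimum is 18.

18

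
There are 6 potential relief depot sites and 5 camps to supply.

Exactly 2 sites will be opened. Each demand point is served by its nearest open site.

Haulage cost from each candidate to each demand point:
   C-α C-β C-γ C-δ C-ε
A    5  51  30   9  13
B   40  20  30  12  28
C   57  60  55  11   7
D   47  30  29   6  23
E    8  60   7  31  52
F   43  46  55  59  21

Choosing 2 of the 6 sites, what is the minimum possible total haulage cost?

Open {D, E}.
  C-α→E 8, C-β→D 30, C-γ→E 7, C-δ→D 6, C-ε→D 23  ⇒ total 74.
Compare {B, E}: total 75.
Compare {A, B}: total 77.
No size-2 selection does better; minimum is 74.

74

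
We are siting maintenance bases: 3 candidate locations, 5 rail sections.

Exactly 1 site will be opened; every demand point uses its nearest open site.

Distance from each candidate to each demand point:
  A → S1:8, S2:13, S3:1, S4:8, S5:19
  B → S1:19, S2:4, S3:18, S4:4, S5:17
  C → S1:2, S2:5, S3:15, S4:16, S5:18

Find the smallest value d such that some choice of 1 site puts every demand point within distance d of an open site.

18

Open {C}.
  Farthest demand point is S5 at distance 18 (to C); all others are ≤ 18.
With {A} the worst case is 19.
With {B} the worst case is 19.
No size-1 selection achieves below 18.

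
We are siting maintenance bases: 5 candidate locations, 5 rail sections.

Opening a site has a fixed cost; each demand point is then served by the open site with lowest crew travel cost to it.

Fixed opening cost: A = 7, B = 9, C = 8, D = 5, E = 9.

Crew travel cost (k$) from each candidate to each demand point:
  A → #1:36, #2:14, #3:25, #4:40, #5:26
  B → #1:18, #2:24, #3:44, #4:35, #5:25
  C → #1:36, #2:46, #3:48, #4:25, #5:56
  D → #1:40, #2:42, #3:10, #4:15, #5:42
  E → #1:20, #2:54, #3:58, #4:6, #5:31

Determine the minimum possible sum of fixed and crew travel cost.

97

Open {A, D, E}: assign each demand point to its cheapest open site.
  #1→E 20, #2→A 14, #3→D 10, #4→E 6, #5→A 26
  crew travel cost 76, fixed 21 → total 97.
Compare {A, B, D}: crew travel cost 82 + fixed 21 = 103.
Compare {A, B, D, E}: crew travel cost 73 + fixed 30 = 103.
Compare {A, C, D, E}: crew travel cost 76 + fixed 29 = 105.
All other subsets cost ≥ 103. Minimum total cost: 97.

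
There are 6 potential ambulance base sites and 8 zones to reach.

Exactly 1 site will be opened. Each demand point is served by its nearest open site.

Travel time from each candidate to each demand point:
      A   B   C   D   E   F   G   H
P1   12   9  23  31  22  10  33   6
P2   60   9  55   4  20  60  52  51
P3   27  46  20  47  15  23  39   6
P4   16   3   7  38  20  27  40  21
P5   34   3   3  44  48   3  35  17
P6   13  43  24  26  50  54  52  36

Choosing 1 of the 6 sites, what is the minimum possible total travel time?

Open {P1}.
  A→P1 12, B→P1 9, C→P1 23, D→P1 31, E→P1 22, F→P1 10, G→P1 33, H→P1 6  ⇒ total 146.
Compare {P4}: total 172.
Compare {P5}: total 187.
No size-1 selection does better; minimum is 146.

146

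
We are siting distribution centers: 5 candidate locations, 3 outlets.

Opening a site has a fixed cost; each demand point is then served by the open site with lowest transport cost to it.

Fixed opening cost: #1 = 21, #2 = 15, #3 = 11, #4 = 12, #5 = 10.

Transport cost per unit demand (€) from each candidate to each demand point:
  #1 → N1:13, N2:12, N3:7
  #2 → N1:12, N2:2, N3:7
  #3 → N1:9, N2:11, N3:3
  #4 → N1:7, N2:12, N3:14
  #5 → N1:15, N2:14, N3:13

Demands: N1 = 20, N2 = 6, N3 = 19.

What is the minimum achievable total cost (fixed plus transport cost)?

247

Open {#2, #3, #4}: assign each demand point to its cheapest open site.
  N1→#4 20×7=140, N2→#2 6×2=12, N3→#3 19×3=57
  transport cost 209, fixed 38 → total 247.
Compare {#2, #3, #4, #5}: transport cost 209 + fixed 48 = 257.
Compare {#1, #2, #3, #4}: transport cost 209 + fixed 59 = 268.
Compare {#2, #3}: transport cost 249 + fixed 26 = 275.
All other subsets cost ≥ 257. Minimum total cost: 247.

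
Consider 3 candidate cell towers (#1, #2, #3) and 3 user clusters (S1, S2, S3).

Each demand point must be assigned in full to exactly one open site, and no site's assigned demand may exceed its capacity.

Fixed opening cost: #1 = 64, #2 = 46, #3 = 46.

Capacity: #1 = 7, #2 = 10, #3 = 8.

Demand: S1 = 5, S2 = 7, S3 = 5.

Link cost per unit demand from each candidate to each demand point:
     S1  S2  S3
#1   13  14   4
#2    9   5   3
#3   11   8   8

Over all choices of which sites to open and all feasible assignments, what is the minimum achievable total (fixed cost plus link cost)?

208

Open {#2, #3}; cheapest assignment that respects the capacities:
  #2 (cap 10, load 10): S1, S3 — cost 5×9 + 5×3 = 60
  #3 (cap 8, load 7): S2 — cost 7×8 = 56
  Shipping 116, fixed 92 → total 208.
  Any other capacity-feasible assignment to {#2, #3} ships for at least 116.
Compare {#1, #2, #3}: its best feasible assignment gives total 266.
Compare {#1, #2}: its best feasible assignment gives total 268.
Every other set of open sites that can feasibly serve all demand totals ≥ 266 even under its best assignment. Minimum: 208.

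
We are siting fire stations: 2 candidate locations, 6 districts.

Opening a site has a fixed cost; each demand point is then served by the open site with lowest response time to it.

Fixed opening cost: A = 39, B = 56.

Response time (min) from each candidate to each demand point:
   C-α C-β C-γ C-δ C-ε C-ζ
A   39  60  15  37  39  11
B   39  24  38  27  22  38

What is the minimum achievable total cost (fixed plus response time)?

233

Open {A, B}: assign each demand point to its cheapest open site.
  C-α→A 39, C-β→B 24, C-γ→A 15, C-δ→B 27, C-ε→B 22, C-ζ→A 11
  response time 138, fixed 95 → total 233.
Compare {A}: response time 201 + fixed 39 = 240.
Compare {B}: response time 188 + fixed 56 = 244.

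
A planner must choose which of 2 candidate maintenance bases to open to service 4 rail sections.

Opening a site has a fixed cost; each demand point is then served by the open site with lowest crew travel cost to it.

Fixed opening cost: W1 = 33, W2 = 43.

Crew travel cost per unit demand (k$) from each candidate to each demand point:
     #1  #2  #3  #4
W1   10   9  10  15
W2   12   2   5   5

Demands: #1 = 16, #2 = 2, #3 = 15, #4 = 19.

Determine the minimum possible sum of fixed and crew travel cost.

409

Open {W2}: assign each demand point to its cheapest open site.
  #1→W2 16×12=192, #2→W2 2×2=4, #3→W2 15×5=75, #4→W2 19×5=95
  crew travel cost 366, fixed 43 → total 409.
Compare {W1, W2}: crew travel cost 334 + fixed 76 = 410.
Compare {W1}: crew travel cost 613 + fixed 33 = 646.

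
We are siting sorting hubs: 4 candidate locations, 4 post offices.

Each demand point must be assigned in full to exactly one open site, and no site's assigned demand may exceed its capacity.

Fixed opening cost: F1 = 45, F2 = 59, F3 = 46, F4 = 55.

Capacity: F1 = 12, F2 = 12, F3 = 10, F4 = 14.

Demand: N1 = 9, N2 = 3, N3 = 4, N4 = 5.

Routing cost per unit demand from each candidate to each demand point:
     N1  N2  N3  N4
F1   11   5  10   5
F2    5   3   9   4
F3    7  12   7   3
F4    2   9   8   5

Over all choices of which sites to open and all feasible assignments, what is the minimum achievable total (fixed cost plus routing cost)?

189

Open {F3, F4}; cheapest assignment that respects the capacities:
  F3 (cap 10, load 9): N3, N4 — cost 4×7 + 5×3 = 43
  F4 (cap 14, load 12): N1, N2 — cost 9×2 + 3×9 = 45
  Shipping 88, fixed 101 → total 189.
  Any other capacity-feasible assignment to {F3, F4} ships for at least 88.
Compare {F1, F4}: its best feasible assignment gives total 190.
Compare {F2, F4}: its best feasible assignment gives total 193.
Every other set of open sites that can feasibly serve all demand totals ≥ 190 even under its best assignment. Minimum: 189.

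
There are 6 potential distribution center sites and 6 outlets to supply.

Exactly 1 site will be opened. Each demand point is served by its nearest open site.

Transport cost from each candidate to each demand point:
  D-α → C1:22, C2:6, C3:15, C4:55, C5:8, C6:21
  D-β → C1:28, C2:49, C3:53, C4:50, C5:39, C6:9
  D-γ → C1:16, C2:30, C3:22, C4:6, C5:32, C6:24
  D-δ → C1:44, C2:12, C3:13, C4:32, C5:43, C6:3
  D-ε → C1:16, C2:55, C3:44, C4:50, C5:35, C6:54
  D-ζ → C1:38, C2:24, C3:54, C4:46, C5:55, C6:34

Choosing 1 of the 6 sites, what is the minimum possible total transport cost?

127

Open {D-α}.
  C1→D-α 22, C2→D-α 6, C3→D-α 15, C4→D-α 55, C5→D-α 8, C6→D-α 21  ⇒ total 127.
Compare {D-γ}: total 130.
Compare {D-δ}: total 147.
No size-1 selection does better; minimum is 127.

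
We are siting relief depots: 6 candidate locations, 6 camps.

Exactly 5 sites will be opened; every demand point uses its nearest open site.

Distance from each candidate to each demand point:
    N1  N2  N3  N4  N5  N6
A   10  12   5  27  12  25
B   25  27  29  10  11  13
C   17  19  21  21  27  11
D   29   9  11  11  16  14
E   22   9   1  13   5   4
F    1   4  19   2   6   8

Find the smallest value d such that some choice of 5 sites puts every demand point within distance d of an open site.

5

Open {A, B, C, E, F}.
  Farthest demand point is N5 at distance 5 (to E); all others are ≤ 5.
With {A, B, D, E, F} the worst case is 5.
With {A, C, D, E, F} the worst case is 5.
No size-5 selection achieves below 5.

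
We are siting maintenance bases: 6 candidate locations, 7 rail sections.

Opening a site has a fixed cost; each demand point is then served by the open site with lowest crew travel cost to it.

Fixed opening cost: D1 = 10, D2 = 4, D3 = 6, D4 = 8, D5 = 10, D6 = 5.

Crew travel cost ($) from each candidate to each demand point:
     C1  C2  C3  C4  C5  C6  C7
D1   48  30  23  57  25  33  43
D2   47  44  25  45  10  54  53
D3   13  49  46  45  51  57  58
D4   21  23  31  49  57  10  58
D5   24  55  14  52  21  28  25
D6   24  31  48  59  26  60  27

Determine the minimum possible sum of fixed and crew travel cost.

Open {D2, D3, D4, D5}: assign each demand point to its cheapest open site.
  C1→D3 13, C2→D4 23, C3→D5 14, C4→D2 45, C5→D2 10, C6→D4 10, C7→D5 25
  crew travel cost 140, fixed 28 → total 168.
Compare {D2, D4, D5}: crew travel cost 148 + fixed 22 = 170.
Compare {D2, D3, D4, D5, D6}: crew travel cost 140 + fixed 33 = 173.
Compare {D3, D4, D5}: crew travel cost 151 + fixed 24 = 175.
All other subsets cost ≥ 170. Minimum total cost: 168.

168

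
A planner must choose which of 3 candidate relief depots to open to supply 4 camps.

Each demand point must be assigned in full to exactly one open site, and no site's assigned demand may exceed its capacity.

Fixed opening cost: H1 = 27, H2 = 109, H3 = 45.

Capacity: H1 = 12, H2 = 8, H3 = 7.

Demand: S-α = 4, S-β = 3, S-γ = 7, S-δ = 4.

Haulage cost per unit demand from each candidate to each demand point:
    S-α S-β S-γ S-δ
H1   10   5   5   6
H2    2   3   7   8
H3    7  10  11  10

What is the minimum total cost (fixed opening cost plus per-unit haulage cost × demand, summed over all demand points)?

Open {H1, H3}; cheapest assignment that respects the capacities:
  H1 (cap 12, load 11): S-γ, S-δ — cost 7×5 + 4×6 = 59
  H3 (cap 7, load 7): S-α, S-β — cost 4×7 + 3×10 = 58
  Shipping 117, fixed 72 → total 189.
  Any other capacity-feasible assignment to {H1, H3} ships for at least 117.
Compare {H1, H2}: its best feasible assignment gives total 212.
Compare {H1, H2, H3}: its best feasible assignment gives total 257.
Every other set of open sites that can feasibly serve all demand totals ≥ 212 even under its best assignment. Minimum: 189.

189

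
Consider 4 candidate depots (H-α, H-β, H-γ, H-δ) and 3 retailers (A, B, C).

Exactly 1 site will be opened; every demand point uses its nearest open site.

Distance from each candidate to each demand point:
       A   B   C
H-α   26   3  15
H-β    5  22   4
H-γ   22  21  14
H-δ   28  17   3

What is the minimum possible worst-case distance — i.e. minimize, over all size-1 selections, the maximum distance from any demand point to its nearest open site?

22

Open {H-β}.
  Farthest demand point is B at distance 22 (to H-β); all others are ≤ 22.
With {H-γ} the worst case is 22.
With {H-α} the worst case is 26.
No size-1 selection achieves below 22.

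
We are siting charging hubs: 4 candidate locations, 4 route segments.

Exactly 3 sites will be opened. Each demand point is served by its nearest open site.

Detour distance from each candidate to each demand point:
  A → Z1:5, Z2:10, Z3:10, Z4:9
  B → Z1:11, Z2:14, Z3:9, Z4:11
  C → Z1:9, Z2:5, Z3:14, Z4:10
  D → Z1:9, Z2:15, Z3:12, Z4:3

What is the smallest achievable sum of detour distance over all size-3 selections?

Open {A, C, D}.
  Z1→A 5, Z2→C 5, Z3→A 10, Z4→D 3  ⇒ total 23.
Compare {B, C, D}: total 26.
Compare {A, B, D}: total 27.
No size-3 selection does better; minimum is 23.

23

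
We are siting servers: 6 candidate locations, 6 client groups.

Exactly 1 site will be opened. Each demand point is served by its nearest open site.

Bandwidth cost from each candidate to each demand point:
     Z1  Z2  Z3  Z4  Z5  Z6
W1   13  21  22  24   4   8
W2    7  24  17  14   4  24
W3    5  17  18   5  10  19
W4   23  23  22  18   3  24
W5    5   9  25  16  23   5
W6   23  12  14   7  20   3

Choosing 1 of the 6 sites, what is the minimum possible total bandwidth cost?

Open {W3}.
  Z1→W3 5, Z2→W3 17, Z3→W3 18, Z4→W3 5, Z5→W3 10, Z6→W3 19  ⇒ total 74.
Compare {W6}: total 79.
Compare {W5}: total 83.
No size-1 selection does better; minimum is 74.

74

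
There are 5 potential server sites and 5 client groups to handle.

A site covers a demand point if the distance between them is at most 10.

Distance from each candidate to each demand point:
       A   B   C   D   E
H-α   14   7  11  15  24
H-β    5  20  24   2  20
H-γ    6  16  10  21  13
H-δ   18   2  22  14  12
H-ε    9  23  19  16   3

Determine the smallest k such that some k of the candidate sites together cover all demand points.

Coverage sets (demand points within 10 of each site):
  H-α: {B}
  H-β: {A, D}
  H-γ: {A, C}
  H-δ: {B}
  H-ε: {A, E}
No 3 sites suffice: every size-3 union leaves at least one demand point uncovered.
But {H-α, H-β, H-γ, H-ε} covers everything, so the minimum is 4.

4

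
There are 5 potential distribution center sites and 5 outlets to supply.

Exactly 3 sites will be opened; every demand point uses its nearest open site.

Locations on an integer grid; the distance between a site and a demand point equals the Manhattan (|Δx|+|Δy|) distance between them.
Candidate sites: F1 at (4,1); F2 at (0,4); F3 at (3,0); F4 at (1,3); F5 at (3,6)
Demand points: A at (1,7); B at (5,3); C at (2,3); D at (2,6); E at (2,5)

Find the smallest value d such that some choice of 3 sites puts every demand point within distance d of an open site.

3

Open {F1, F2, F5}.
  Farthest demand point is A at distance 3 (to F5); all others are ≤ 3.
With {F1, F4, F5} the worst case is 3.
With {F1, F2, F3} the worst case is 4.
No size-3 selection achieves below 3.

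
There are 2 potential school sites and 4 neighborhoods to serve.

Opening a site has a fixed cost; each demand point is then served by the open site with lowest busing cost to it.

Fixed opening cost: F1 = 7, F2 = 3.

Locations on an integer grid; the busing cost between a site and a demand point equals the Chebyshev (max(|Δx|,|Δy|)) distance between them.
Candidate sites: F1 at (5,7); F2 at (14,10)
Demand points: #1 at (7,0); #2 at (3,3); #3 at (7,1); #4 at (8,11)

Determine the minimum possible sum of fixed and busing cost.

28

Open {F1}: assign each demand point to its cheapest open site.
  #1→F1 7, #2→F1 4, #3→F1 6, #4→F1 4
  busing cost 21, fixed 7 → total 28.
Compare {F1, F2}: busing cost 21 + fixed 10 = 31.
Compare {F2}: busing cost 36 + fixed 3 = 39.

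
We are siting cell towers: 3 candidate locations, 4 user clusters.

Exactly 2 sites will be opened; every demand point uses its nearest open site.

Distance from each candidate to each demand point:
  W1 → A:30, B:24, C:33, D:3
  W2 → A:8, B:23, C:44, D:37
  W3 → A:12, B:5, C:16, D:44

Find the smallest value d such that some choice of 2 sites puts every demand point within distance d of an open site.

Open {W1, W3}.
  Farthest demand point is C at distance 16 (to W3); all others are ≤ 16.
With {W1, W2} the worst case is 33.
With {W2, W3} the worst case is 37.
No size-2 selection achieves below 16.

16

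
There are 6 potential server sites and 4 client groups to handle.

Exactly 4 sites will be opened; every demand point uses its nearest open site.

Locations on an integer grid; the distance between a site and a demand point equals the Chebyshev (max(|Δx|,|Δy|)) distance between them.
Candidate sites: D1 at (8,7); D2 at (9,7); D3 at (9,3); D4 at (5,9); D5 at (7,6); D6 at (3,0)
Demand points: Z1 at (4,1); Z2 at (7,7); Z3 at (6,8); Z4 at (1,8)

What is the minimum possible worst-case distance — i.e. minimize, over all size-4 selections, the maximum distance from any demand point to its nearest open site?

Open {D1, D2, D4, D6}.
  Farthest demand point is Z4 at distance 4 (to D4); all others are ≤ 4.
With {D1, D3, D4, D6} the worst case is 4.
With {D1, D4, D5, D6} the worst case is 4.
No size-4 selection achieves below 4.

4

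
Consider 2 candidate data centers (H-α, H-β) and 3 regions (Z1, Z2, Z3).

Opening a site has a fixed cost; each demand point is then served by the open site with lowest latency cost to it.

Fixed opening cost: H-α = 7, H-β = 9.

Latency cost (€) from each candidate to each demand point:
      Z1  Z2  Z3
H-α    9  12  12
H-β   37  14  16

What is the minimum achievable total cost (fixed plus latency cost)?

Open {H-α}: assign each demand point to its cheapest open site.
  Z1→H-α 9, Z2→H-α 12, Z3→H-α 12
  latency cost 33, fixed 7 → total 40.
Compare {H-α, H-β}: latency cost 33 + fixed 16 = 49.
Compare {H-β}: latency cost 67 + fixed 9 = 76.

40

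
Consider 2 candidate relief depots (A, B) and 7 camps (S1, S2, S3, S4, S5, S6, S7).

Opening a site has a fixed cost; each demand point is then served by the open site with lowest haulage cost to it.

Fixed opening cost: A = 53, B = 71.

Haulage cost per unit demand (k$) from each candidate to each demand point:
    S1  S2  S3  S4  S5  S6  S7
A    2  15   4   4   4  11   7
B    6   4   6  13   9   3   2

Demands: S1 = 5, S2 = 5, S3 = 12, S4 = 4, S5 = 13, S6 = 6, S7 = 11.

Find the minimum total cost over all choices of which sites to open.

Open {A, B}: assign each demand point to its cheapest open site.
  S1→A 5×2=10, S2→B 5×4=20, S3→A 12×4=48, S4→A 4×4=16, S5→A 13×4=52, S6→B 6×3=18, S7→B 11×2=22
  haulage cost 186, fixed 124 → total 310.
Compare {A}: haulage cost 344 + fixed 53 = 397.
Compare {B}: haulage cost 331 + fixed 71 = 402.

310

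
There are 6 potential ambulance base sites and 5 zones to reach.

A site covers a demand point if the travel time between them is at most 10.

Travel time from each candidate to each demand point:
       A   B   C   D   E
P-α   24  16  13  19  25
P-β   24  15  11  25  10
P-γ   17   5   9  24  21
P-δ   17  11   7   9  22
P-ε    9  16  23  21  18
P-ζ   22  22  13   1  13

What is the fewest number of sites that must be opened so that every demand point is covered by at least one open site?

Coverage sets (demand points within 10 of each site):
  P-α: {}
  P-β: {E}
  P-γ: {B, C}
  P-δ: {C, D}
  P-ε: {A}
  P-ζ: {D}
No 3 sites suffice: every size-3 union leaves at least one demand point uncovered.
But {P-β, P-γ, P-δ, P-ε} covers everything, so the minimum is 4.

4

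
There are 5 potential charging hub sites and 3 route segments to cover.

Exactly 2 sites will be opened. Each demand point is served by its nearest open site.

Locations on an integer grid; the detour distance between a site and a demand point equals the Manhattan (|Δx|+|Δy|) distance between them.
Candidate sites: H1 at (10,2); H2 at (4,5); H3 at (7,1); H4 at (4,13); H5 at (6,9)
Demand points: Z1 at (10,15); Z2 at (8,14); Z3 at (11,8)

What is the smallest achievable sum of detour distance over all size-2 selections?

Open {H4, H5}.
  Z1→H4 8, Z2→H4 5, Z3→H5 6  ⇒ total 19.
Compare {H1, H4}: total 20.
Compare {H1, H5}: total 23.
No size-2 selection does better; minimum is 19.

19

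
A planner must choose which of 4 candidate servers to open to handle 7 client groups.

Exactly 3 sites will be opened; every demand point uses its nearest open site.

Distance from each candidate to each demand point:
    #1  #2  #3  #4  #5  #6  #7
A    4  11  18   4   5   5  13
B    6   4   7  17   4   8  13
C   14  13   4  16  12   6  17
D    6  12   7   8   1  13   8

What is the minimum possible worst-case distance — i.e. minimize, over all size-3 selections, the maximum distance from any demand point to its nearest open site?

Open {A, B, D}.
  Farthest demand point is #7 at distance 8 (to D); all others are ≤ 8.
With {B, C, D} the worst case is 8.
With {A, C, D} the worst case is 11.
No size-3 selection achieves below 8.

8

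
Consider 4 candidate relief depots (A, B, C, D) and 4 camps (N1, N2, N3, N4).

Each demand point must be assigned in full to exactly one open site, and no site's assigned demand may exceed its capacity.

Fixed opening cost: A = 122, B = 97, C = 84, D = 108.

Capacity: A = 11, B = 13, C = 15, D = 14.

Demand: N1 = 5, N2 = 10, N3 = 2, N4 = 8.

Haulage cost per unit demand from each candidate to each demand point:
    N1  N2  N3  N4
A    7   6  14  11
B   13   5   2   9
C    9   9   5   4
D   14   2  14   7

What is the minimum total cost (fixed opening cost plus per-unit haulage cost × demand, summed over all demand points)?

Open {C, D}; cheapest assignment that respects the capacities:
  C (cap 15, load 15): N1, N3, N4 — cost 5×9 + 2×5 + 8×4 = 87
  D (cap 14, load 10): N2 — cost 10×2 = 20
  Shipping 107, fixed 192 → total 299.
  Any other capacity-feasible assignment to {C, D} ships for at least 107.
Compare {B, C}: its best feasible assignment gives total 312.
Compare {A, C}: its best feasible assignment gives total 353.
Every other set of open sites that can feasibly serve all demand totals ≥ 312 even under its best assignment. Minimum: 299.

299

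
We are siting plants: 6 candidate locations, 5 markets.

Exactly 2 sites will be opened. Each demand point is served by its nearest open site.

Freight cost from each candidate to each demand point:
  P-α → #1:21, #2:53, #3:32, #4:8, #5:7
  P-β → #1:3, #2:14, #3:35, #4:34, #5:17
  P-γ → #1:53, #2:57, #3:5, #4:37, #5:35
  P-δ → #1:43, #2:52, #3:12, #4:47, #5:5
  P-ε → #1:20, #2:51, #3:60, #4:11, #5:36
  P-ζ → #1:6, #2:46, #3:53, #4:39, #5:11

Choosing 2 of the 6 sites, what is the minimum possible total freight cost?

Open {P-α, P-β}.
  #1→P-β 3, #2→P-β 14, #3→P-α 32, #4→P-α 8, #5→P-α 7  ⇒ total 64.
Compare {P-β, P-δ}: total 68.
Compare {P-β, P-γ}: total 73.
No size-2 selection does better; minimum is 64.

64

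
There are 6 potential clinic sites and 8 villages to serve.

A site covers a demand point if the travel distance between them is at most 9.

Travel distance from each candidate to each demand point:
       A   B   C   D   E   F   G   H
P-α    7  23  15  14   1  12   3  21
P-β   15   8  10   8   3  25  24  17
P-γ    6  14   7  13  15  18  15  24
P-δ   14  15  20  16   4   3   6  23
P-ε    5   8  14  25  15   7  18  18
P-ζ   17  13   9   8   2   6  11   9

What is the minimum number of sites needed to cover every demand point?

Coverage sets (demand points within 9 of each site):
  P-α: {A, E, G}
  P-β: {B, D, E}
  P-γ: {A, C}
  P-δ: {E, F, G}
  P-ε: {A, B, F}
  P-ζ: {C, D, E, F, H}
No 2 sites suffice: every size-2 union leaves at least one demand point uncovered.
But {P-α, P-β, P-ζ} covers everything, so the minimum is 3.

3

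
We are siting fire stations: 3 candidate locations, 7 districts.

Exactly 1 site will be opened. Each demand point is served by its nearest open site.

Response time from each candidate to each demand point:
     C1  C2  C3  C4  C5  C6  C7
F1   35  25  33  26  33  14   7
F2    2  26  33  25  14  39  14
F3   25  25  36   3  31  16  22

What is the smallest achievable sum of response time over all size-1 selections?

Open {F2}.
  C1→F2 2, C2→F2 26, C3→F2 33, C4→F2 25, C5→F2 14, C6→F2 39, C7→F2 14  ⇒ total 153.
Compare {F3}: total 158.
Compare {F1}: total 173.

153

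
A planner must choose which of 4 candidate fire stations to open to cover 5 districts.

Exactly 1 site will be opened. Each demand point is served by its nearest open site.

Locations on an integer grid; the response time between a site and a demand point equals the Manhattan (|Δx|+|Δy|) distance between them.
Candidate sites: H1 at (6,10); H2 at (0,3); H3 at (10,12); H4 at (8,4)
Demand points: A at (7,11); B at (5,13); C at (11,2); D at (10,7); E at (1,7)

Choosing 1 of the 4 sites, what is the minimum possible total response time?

Open {H1}.
  A→H1 2, B→H1 4, C→H1 13, D→H1 7, E→H1 8  ⇒ total 34.
Compare {H3}: total 40.
Compare {H4}: total 40.
No size-1 selection does better; minimum is 34.

34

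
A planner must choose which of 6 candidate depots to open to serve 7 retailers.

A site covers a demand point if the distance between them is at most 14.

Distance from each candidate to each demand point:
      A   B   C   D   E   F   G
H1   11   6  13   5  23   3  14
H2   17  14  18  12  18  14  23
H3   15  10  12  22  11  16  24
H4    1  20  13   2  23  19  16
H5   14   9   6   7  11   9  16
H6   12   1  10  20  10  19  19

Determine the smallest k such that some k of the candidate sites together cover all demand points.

Coverage sets (demand points within 14 of each site):
  H1: {A, B, C, D, F, G}
  H2: {B, D, F}
  H3: {B, C, E}
  H4: {A, C, D}
  H5: {A, B, C, D, E, F}
  H6: {A, B, C, E}
No single site covers all 7 demand points.
But {H1, H3} covers everything, so the minimum is 2.

2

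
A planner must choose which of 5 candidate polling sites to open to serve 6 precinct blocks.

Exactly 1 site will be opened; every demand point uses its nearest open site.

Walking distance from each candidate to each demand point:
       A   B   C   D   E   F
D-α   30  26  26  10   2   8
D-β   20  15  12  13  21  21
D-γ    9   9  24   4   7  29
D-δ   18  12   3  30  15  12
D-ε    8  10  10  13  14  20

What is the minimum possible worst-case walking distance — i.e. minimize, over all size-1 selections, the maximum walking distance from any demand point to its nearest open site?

Open {D-ε}.
  Farthest demand point is F at walking distance 20 (to D-ε); all others are ≤ 20.
With {D-β} the worst case is 21.
With {D-γ} the worst case is 29.
No size-1 selection achieves below 20.

20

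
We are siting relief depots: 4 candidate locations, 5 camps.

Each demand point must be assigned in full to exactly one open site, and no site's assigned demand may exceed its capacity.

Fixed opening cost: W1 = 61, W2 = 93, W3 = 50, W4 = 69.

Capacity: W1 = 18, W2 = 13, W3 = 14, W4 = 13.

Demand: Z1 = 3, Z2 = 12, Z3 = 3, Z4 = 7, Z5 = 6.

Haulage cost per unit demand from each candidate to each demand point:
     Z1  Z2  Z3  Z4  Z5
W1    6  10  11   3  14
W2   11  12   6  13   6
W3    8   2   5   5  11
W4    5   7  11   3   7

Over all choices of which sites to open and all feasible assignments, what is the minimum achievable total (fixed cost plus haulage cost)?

315

Open {W1, W3, W4}; cheapest assignment that respects the capacities:
  W1 (cap 18, load 10): Z3, Z4 — cost 3×11 + 7×3 = 54
  W3 (cap 14, load 12): Z2 — cost 12×2 = 24
  W4 (cap 13, load 9): Z1, Z5 — cost 3×5 + 6×7 = 57
  Shipping 135, fixed 180 → total 315.
  Any other capacity-feasible assignment to {W1, W3, W4} ships for at least 135.
Compare {W1, W2, W3}: its best feasible assignment gives total 321.
Compare {W2, W3, W4}: its best feasible assignment gives total 326.
Every other set of open sites that can feasibly serve all demand totals ≥ 321 even under its best assignment. Minimum: 315.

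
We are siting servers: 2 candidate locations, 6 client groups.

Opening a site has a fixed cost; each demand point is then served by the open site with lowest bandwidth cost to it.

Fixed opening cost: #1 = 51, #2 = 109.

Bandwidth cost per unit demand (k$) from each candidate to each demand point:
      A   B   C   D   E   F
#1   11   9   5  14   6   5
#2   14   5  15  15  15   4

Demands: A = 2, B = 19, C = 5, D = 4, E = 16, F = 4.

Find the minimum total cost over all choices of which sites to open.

441

Open {#1}: assign each demand point to its cheapest open site.
  A→#1 2×11=22, B→#1 19×9=171, C→#1 5×5=25, D→#1 4×14=56, E→#1 16×6=96, F→#1 4×5=20
  bandwidth cost 390, fixed 51 → total 441.
Compare {#1, #2}: bandwidth cost 310 + fixed 160 = 470.
Compare {#2}: bandwidth cost 514 + fixed 109 = 623.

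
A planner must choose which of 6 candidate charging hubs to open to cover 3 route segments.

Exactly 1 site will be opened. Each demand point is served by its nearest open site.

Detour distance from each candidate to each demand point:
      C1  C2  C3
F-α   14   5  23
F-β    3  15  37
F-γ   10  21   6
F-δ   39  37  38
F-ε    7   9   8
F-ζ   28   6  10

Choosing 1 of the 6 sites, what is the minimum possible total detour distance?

24

Open {F-ε}.
  C1→F-ε 7, C2→F-ε 9, C3→F-ε 8  ⇒ total 24.
Compare {F-γ}: total 37.
Compare {F-α}: total 42.
No size-1 selection does better; minimum is 24.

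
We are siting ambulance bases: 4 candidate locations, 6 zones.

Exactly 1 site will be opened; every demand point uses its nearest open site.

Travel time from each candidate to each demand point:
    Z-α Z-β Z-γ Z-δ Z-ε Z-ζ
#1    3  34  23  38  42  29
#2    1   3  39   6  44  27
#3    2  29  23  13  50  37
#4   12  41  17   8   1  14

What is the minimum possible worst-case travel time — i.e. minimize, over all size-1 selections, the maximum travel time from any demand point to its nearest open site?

Open {#4}.
  Farthest demand point is Z-β at travel time 41 (to #4); all others are ≤ 41.
With {#1} the worst case is 42.
With {#2} the worst case is 44.
No size-1 selection achieves below 41.

41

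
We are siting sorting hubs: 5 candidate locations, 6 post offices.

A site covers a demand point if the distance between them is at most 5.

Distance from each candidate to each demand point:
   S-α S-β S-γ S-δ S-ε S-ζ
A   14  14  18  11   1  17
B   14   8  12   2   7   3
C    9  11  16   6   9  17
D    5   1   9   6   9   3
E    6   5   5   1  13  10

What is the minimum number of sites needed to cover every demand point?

3

Coverage sets (demand points within 5 of each site):
  A: {S-ε}
  B: {S-δ, S-ζ}
  C: {}
  D: {S-α, S-β, S-ζ}
  E: {S-β, S-γ, S-δ}
No 2 sites suffice: every size-2 union leaves at least one demand point uncovered.
But {A, D, E} covers everything, so the minimum is 3.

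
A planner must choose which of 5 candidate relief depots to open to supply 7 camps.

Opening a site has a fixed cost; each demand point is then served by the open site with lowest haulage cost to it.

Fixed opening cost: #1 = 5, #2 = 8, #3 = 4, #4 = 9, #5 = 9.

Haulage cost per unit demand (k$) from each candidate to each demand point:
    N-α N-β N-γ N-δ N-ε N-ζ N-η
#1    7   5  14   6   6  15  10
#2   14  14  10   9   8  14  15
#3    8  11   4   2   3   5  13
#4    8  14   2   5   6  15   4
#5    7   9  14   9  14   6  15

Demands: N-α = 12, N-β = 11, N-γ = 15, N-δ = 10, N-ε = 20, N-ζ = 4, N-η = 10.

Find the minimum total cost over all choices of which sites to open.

327

Open {#1, #3, #4}: assign each demand point to its cheapest open site.
  N-α→#1 12×7=84, N-β→#1 11×5=55, N-γ→#4 15×2=30, N-δ→#3 10×2=20, N-ε→#3 20×3=60, N-ζ→#3 4×5=20, N-η→#4 10×4=40
  haulage cost 309, fixed 18 → total 327.
Compare {#1, #2, #3, #4}: haulage cost 309 + fixed 26 = 335.
Compare {#1, #3, #4, #5}: haulage cost 309 + fixed 27 = 336.
Compare {#1, #2, #3, #4, #5}: haulage cost 309 + fixed 35 = 344.
All other subsets cost ≥ 335. Minimum total cost: 327.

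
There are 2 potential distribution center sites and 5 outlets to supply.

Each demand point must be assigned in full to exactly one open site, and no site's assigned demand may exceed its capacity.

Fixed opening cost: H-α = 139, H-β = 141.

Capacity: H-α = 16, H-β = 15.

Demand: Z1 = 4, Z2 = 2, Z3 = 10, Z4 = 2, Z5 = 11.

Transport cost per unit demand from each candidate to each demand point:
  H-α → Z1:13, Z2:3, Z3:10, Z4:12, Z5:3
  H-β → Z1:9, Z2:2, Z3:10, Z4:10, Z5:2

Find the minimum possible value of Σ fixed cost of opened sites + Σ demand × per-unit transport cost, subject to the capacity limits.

468

Open {H-α, H-β}; cheapest assignment that respects the capacities:
  H-α (cap 16, load 14): Z2, Z3, Z4 — cost 2×3 + 10×10 + 2×12 = 130
  H-β (cap 15, load 15): Z1, Z5 — cost 4×9 + 11×2 = 58
  Shipping 188, fixed 280 → total 468.
  Any other capacity-feasible assignment to {H-α, H-β} ships for at least 188.
Total demand is 29 and no other set of sites has combined capacity ≥ 29, so {H-α, H-β} is the only feasible choice of open sites. Minimum: 468.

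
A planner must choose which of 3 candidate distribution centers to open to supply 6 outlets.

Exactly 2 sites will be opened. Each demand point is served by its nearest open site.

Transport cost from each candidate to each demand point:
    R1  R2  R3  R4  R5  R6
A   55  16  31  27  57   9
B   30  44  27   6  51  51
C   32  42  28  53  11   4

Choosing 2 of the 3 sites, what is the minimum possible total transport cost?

118

Open {A, C}.
  R1→C 32, R2→A 16, R3→C 28, R4→A 27, R5→C 11, R6→C 4  ⇒ total 118.
Compare {B, C}: total 120.
Compare {A, B}: total 139.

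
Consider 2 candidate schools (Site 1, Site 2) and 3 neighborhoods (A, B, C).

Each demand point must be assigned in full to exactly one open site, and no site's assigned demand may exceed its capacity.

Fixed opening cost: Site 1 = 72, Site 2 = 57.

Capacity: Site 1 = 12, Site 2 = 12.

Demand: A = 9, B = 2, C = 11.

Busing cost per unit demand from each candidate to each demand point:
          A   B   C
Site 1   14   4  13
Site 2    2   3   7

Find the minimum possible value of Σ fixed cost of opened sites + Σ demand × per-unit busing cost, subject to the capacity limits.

Open {Site 1, Site 2}; cheapest assignment that respects the capacities:
  Site 1 (cap 12, load 11): C — cost 11×13 = 143
  Site 2 (cap 12, load 11): A, B — cost 9×2 + 2×3 = 24
  Shipping 167, fixed 129 → total 296.
  Any other capacity-feasible assignment to {Site 1, Site 2} ships for at least 167.
Total demand is 22 and no other set of sites has combined capacity ≥ 22, so {Site 1, Site 2} is the only feasible choice of open sites. Minimum: 296.

296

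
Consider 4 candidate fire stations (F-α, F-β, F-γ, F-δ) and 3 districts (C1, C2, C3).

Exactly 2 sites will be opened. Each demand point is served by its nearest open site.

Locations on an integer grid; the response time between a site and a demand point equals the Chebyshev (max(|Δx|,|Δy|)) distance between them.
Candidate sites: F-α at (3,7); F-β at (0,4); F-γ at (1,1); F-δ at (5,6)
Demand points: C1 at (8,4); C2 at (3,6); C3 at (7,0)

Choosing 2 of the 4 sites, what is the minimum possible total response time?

Open {F-α, F-δ}.
  C1→F-δ 3, C2→F-α 1, C3→F-δ 6  ⇒ total 10.
Compare {F-β, F-δ}: total 11.
Compare {F-γ, F-δ}: total 11.
No size-2 selection does better; minimum is 10.

10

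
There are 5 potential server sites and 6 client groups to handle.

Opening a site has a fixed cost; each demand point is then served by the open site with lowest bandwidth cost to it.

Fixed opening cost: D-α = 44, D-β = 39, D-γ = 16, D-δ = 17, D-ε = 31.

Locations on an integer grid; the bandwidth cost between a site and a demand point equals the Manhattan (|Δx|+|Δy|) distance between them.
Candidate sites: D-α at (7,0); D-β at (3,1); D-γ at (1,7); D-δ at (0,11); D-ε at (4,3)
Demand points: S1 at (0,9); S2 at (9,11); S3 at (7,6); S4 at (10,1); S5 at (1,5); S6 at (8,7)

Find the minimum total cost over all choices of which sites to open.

Open {D-γ}: assign each demand point to its cheapest open site.
  S1→D-γ 3, S2→D-γ 12, S3→D-γ 7, S4→D-γ 15, S5→D-γ 2, S6→D-γ 7
  bandwidth cost 46, fixed 16 → total 62.
Compare {D-γ, D-δ}: bandwidth cost 42 + fixed 33 = 75.
Compare {D-δ}: bandwidth cost 62 + fixed 17 = 79.
Compare {D-ε}: bandwidth cost 50 + fixed 31 = 81.
All other subsets cost ≥ 75. Minimum total cost: 62.

62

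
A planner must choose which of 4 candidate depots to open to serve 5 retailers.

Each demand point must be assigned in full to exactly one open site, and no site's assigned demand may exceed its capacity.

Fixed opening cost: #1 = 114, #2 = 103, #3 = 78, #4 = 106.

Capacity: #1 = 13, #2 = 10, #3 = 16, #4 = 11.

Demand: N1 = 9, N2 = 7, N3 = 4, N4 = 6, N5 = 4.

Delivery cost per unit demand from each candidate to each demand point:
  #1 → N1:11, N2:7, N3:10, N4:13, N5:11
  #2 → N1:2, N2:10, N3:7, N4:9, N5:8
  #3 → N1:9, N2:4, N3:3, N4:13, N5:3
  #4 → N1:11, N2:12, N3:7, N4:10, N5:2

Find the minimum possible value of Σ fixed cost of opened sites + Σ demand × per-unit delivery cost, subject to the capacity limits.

Open {#2, #3, #4}; cheapest assignment that respects the capacities:
  #2 (cap 10, load 9): N1 — cost 9×2 = 18
  #3 (cap 16, load 11): N2, N3 — cost 7×4 + 4×3 = 40
  #4 (cap 11, load 10): N4, N5 — cost 6×10 + 4×2 = 68
  Shipping 126, fixed 287 → total 413.
  Any other capacity-feasible assignment to {#2, #3, #4} ships for at least 126.
Compare {#1, #2, #3}: its best feasible assignment gives total 443.
Compare {#1, #2, #4}: its best feasible assignment gives total 498.
Every other set of open sites that can feasibly serve all demand totals ≥ 443 even under its best assignment. Minimum: 413.

413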